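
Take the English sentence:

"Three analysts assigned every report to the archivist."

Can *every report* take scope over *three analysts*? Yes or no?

Yes

*every report* and *three analysts* are in the same minimal clause.
No island intervenes, so both surface and inverse scope are derivable.
So *every report* > *three analysts* is among the available readings.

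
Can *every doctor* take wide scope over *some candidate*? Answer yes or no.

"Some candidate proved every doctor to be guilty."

Yes

*every doctor* is an ECM subject; ECM complements are not islands, and the embedded quantifier may take matrix scope.
Ordinary QR to a clause-peripheral position gives the wide-scope LF for the lower DP.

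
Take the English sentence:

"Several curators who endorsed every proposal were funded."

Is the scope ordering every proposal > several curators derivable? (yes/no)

No

The DP *every proposal* is contained in the relative clause *who endorsed every proposal*.
Relative clauses block scope extraction: QR cannot target a position outside the modified NP.
So *every proposal* cannot raise to a position above *several curators*.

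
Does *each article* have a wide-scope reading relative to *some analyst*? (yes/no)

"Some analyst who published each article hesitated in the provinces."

No

*each article* sits inside the relative clause *who published each article*.
QR out of a relative clause is ruled out by the relative-clause island constraint.
So *each article* cannot raise high enough to outscope *some analyst*; only the surface ordering *some analyst* > *each article* is available.
(Only the surface reading survives: one fixed analyst with respect to all the relevant articles.)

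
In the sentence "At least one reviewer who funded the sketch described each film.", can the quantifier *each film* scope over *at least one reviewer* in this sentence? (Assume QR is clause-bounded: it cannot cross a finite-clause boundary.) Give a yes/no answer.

The RC *who funded the sketch* is an island, but *each film* is not inside it — it is the matrix object, a clausemate of *at least one reviewer*.
Nothing blocks QR of the lower DP to a position above the higher one, so inverse scope is available.

Yes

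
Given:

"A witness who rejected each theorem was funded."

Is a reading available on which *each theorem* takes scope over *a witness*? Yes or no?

*each theorem* sits inside the relative clause *who rejected each theorem*.
A relative clause is a scope island — quantifier raising cannot cross its boundary.
So *each theorem* cannot raise to a position above *a witness*.

No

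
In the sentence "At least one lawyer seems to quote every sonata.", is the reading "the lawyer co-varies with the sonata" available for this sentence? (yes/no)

Yes

That reading corresponds to *every sonata* > *at least one lawyer*.
*every sonata* is the object of the infinitival complement of a raising predicate; raising infinitives are transparent for QR, so the two DPs are in effect clausemates.
QR within a single clause is free, so the lower quantifier may take scope over the higher one.
So *every sonata* > *at least one lawyer* is among the available readings.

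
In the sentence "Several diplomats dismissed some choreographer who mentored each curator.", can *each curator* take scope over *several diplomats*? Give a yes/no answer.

The target quantifier *each curator* is part of the relative clause *who mentored each curator* modifying *some choreographer*.
The relative clause forms an island for QR, so the quantifier is confined to the head noun's restrictor.
So *each curator* cannot raise to a position above *several diplomats*.

No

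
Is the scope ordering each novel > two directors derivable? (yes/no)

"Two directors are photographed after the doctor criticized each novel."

No

Structurally, *each novel* is inside the adjunct clause *after the doctor criticized each novel*.
The adjunct-island constraint bars QR out of an adverbial clause.
So the wide-scope reading for *each novel* is blocked.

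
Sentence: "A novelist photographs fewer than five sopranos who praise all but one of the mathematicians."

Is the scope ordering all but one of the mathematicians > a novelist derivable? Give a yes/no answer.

The DP *all but one of the mathematicians* is contained in the relative clause *who praise all but one of the mathematicians* modifying *fewer than five sopranos*.
Relative clauses are scope islands: a quantifier cannot QR out of a relative clause to take scope in the matrix clause.
There is no licit LF on which *all but one of the mathematicians* c-commands *a novelist*.

No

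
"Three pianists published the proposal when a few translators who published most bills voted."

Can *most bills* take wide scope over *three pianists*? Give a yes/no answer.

No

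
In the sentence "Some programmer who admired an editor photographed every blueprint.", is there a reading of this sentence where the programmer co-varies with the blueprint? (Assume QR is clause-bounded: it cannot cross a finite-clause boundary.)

Yes

The described interpretation is the *every blueprint* > *some programmer* scoping.
The relative clause *who admired an editor* modifies *some programmer*, but *every blueprint* is not inside that relative clause — it is an argument of the matrix verb.
With no island boundary between them, the object can take inverse scope over the subject via ordinary QR within the clause.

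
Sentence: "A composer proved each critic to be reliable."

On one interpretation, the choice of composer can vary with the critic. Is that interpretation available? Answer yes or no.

This is the *each critic* > *a composer* reading.
This is an ECM construction: *each critic* is the infinitival subject, Case-marked by the matrix verb, and the infinitive is transparent for QR.
No island intervenes, so both surface and inverse scope are derivable.
The sentence is scopally ambiguous between *a composer* > *each critic* and *each critic* > *a composer*.

Yes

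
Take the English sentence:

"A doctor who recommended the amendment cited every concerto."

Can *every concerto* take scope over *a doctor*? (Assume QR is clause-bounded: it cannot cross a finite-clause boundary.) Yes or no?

Although the sentence contains a relative clause (*who recommended the amendment*), *every concerto* is outside it, in the matrix VP.
Clause-internal QR can adjoin the lower DP above the subject, yielding the inverse reading.

Yes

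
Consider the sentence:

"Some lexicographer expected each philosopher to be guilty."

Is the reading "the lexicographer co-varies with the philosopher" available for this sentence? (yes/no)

Yes

That reading corresponds to *each philosopher* > *some lexicographer*.
*each philosopher* is an ECM subject; ECM complements are not islands, and the embedded quantifier may take matrix scope.
Nothing blocks QR of the lower DP to a position above the higher one, so inverse scope is available.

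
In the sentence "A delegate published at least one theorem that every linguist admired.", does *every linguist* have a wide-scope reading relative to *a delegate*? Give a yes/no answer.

No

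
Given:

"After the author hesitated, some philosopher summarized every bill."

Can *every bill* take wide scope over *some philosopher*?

Neither queried DP is inside the adjunct, so the adjunct-island constraint does not apply.
No island intervenes, so both surface and inverse scope are derivable.

Yes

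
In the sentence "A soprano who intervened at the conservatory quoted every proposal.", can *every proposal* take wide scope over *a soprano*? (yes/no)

The relative clause *who intervened at the conservatory* modifies *a soprano*, but *every proposal* is not inside that relative clause — it is an argument of the matrix verb.
With no island boundary between them, the object can take inverse scope over the subject via ordinary QR within the clause.

Yes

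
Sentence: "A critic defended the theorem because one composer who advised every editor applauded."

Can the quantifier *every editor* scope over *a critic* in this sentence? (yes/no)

Structurally, *every editor* is inside the relative clause *who advised every editor*, which is itself inside the adjunct *because one composer who advised every editor applauded*.
Even if one barrier were somehow void, the other would still block QR.
Hence only narrow scope for *every editor* (under *a critic*) survives.

No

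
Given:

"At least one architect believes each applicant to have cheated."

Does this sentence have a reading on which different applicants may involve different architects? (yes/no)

Yes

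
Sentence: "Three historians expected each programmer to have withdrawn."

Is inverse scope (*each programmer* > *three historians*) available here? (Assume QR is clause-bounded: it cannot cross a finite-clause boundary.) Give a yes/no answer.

*each programmer* is the subject of an ECM infinitive — the infinitival complement of an ECM verb is not a scope island, so *each programmer* can raise into the matrix clause.
Nothing blocks QR of the lower DP to a position above the higher one, so inverse scope is available.

Yes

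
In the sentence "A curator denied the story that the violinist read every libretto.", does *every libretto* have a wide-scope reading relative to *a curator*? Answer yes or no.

The DP *every libretto* is contained in the complex NP *the story that the violinist read every libretto*.
Noun-complement clauses are scope islands (the Complex NP Constraint): a quantifier inside one cannot scope into the matrix.
The inverse ordering *every libretto* > *a curator* is therefore underivable.

No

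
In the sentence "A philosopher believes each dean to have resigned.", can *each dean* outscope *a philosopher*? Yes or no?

*each dean* is the subject of an ECM infinitive — the infinitival complement of an ECM verb is not a scope island, so *each dean* can raise into the matrix clause.
Nothing blocks QR of the lower DP to a position above the higher one, so inverse scope is available.
Both orderings are possible: *a philosopher* > *each dean* and *each dean* > *a philosopher*.

Yes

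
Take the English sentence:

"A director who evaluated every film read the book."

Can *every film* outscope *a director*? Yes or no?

The target quantifier *every film* is part of the relative clause *who evaluated every film*.
QR out of a relative clause is ruled out by the relative-clause island constraint.
There is no licit LF on which *every film* c-commands *a director*.
(Only the surface reading survives: one fixed director with respect to all the relevant films.)

No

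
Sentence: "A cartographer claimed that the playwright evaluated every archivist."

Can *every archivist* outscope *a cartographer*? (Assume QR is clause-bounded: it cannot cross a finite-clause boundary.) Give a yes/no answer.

No

The target quantifier *every archivist* is part of the finite complement clause *that the playwright evaluated every archivist*.
Under clause-bounded QR, a quantifier in an embedded finite clause cannot raise into the matrix clause.
So *every archivist* cannot raise to a position above *a cartographer*.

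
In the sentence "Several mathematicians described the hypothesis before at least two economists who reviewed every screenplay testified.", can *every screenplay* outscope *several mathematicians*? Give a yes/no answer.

No

The DP *every screenplay* is contained in the relative clause *who reviewed every screenplay*, which is itself inside the adjunct *before at least two economists who reviewed every screenplay testified*.
Nested islands: the RC island is itself inside an adjunct island, so wide scope is doubly excluded.
There is no licit LF on which *every screenplay* c-commands *several mathematicians*.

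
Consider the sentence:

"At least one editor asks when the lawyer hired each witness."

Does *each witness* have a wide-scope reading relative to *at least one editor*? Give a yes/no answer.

*each witness* occurs within the embedded question *when the lawyer hired each witness*.
Embedded questions are wh-islands: a quantifier inside an indirect question cannot QR into the matrix clause.
So the wide-scope reading for *each witness* is blocked.
(Only the surface reading survives: one fixed editor with respect to all the relevant witnesses.)

No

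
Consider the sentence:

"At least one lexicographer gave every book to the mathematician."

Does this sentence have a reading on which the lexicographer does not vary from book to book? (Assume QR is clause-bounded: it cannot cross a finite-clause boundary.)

The paraphrase describes the scope ordering *at least one lexicographer* > *every book*.
Nothing needs to raise for *at least one lexicographer* > *every book*, so no island constraint is at stake.

Yes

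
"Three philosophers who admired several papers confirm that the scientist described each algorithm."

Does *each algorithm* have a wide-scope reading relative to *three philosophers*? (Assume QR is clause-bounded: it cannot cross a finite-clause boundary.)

No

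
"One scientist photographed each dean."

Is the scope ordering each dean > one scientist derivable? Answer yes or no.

Yes

*each dean* and *one scientist* are in the same minimal clause.
Nothing blocks QR of the lower DP to a position above the higher one, so inverse scope is available.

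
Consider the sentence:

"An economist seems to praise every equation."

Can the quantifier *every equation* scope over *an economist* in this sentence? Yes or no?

Infinitival complements of raising predicates do not block QR; *every equation* and *an economist* are effectively clausemates.
Nothing blocks QR of the lower DP to a position above the higher one, so inverse scope is available.

Yes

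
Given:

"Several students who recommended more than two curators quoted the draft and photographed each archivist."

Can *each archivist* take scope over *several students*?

No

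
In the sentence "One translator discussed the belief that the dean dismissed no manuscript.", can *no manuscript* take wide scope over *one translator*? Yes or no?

*no manuscript* sits inside the complex NP *the belief that the dean dismissed no manuscript*.
Since the clause is the complement of a nominal head, the CNPC blocks scope extraction.
*no manuscript* is confined to the island and cannot take scope over *one translator*.
(Only the surface reading survives: one fixed translator with respect to all the relevant manuscripts.)

No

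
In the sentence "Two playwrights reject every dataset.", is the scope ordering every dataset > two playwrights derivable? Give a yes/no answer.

Yes

*two playwrights* and *every dataset* are co-arguments of the matrix verb, with nothing but a clause-internal boundary between them.
No island intervenes, so both surface and inverse scope are derivable.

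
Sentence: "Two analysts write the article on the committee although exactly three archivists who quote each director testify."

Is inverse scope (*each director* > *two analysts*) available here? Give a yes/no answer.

The DP *each director* is contained in the relative clause *who quote each director*, which is itself inside the adjunct *although exactly three archivists who quote each director testify*.
Even if one barrier were somehow void, the other would still block QR.
*each director* is confined to the island and cannot take scope over *two analysts*.

No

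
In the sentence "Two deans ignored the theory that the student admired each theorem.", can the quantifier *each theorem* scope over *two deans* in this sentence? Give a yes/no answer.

No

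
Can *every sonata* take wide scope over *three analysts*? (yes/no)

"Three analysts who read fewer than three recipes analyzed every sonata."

Yes

The relative clause *who read fewer than three recipes* modifies *three analysts*, but *every sonata* is not inside that relative clause — it is an argument of the matrix verb.
QR within a single clause is free, so the lower quantifier may take scope over the higher one.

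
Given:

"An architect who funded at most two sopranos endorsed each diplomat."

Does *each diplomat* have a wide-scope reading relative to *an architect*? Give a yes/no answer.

The RC *who funded at most two sopranos* is an island, but *each diplomat* is not inside it — it is the matrix object, a clausemate of *an architect*.
Nothing blocks QR of the lower DP to a position above the higher one, so inverse scope is available.

Yes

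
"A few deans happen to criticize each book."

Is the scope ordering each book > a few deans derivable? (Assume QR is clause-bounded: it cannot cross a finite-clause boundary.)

The matrix predicate is a raising verb, whose infinitival complement is not a scope island — *each book* can QR into the matrix clause.
Since no island is crossed, the inverse ordering is licensed alongside surface scope.

Yes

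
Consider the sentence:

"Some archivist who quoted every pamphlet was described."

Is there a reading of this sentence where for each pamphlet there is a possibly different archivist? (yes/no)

The paraphrase describes the scope ordering *every pamphlet* > *some archivist*.
*every pamphlet* occurs within the relative clause *who quoted every pamphlet*.
A relative clause is a scope island — quantifier raising cannot cross its boundary.
There is no licit LF on which *every pamphlet* c-commands *some archivist*.

No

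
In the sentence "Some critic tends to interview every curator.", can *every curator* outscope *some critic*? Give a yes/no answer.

Infinitival complements of raising predicates do not block QR; *every curator* and *some critic* are effectively clausemates.
QR within a single clause is free, so the lower quantifier may take scope over the higher one.
The sentence is scopally ambiguous between *some critic* > *every curator* and *every curator* > *some critic*.

Yes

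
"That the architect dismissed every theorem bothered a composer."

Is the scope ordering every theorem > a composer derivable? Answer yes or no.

No

The DP *every theorem* is contained in the sentential subject *that the architect dismissed every theorem*.
Sentential subjects are islands: a quantifier inside the subject clause cannot raise over the matrix predicate.
So the wide-scope reading for *every theorem* is blocked.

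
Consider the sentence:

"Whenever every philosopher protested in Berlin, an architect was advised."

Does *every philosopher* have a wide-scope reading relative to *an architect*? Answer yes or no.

*every philosopher* sits inside the adjunct clause *whenever every philosopher protested in Berlin*.
Adjunct clauses are scope islands: a quantifier inside an adjunct cannot raise into the matrix clause.
So *every philosopher* cannot raise to a position above *an architect*.

No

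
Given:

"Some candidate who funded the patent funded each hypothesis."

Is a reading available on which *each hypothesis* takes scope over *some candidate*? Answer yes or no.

Yes

The RC *who funded the patent* is an island, but *each hypothesis* is not inside it — it is the matrix object, a clausemate of *some candidate*.
With no island boundary between them, the object can take inverse scope over the subject via ordinary QR within the clause.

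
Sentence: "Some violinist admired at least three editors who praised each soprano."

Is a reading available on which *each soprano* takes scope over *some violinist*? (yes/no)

Structurally, *each soprano* is inside the relative clause *who praised each soprano* modifying *at least three editors*.
Relative clauses are scope islands: a quantifier cannot QR out of a relative clause to take scope in the matrix clause.
*each soprano* > *some violinist* would require crossing that boundary, which is illicit.
(Only the surface reading survives: one fixed violinist with respect to all the relevant sopranos.)

No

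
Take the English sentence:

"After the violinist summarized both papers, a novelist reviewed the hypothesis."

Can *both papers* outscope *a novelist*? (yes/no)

Structurally, *both papers* is inside the adjunct clause *after the violinist summarized both papers*.
Adjunct clauses are scope islands: a quantifier inside an adjunct cannot raise into the matrix clause.
The ordering *both papers* > *a novelist* is therefore underivable.

No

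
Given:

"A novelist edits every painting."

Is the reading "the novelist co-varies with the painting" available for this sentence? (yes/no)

That reading corresponds to *every painting* > *a novelist*.
*a novelist* and *every painting* are co-arguments of the matrix verb, with nothing but a clause-internal boundary between them.
Ordinary QR to a clause-peripheral position gives the wide-scope LF for the lower DP.

Yes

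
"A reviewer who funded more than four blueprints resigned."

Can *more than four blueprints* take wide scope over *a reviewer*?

No

*more than four blueprints* is embedded in the relative clause *who funded more than four blueprints*.
Relative clauses are scope islands: a quantifier cannot QR out of a relative clause to take scope in the matrix clause.
The inverse ordering *more than four blueprints* > *a reviewer* is therefore underivable.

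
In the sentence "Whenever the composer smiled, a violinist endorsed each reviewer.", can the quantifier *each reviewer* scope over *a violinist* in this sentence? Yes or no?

Although there is an adjunct clause, *each reviewer* is in the main clause, not inside the adjunct.
No island intervenes, so both surface and inverse scope are derivable.
So *each reviewer* > *a violinist* is among the available readings.

Yes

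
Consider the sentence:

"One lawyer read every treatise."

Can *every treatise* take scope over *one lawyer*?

*every treatise* and *one lawyer* are in the same minimal clause.
Since no island is crossed, the inverse ordering is licensed alongside surface scope.

Yes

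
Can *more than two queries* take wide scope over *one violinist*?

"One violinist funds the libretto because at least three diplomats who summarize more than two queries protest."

No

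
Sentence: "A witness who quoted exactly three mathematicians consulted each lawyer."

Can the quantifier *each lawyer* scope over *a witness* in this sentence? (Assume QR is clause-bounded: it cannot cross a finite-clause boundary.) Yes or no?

The RC *who quoted exactly three mathematicians* is an island, but *each lawyer* is not inside it — it is the matrix object, a clausemate of *a witness*.
Ordinary QR to a clause-peripheral position gives the wide-scope LF for the lower DP.

Yes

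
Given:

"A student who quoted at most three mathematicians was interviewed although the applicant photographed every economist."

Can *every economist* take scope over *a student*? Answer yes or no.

*every economist* is embedded in the adjunct clause *although the applicant photographed every economist*.
Since the clause is an adjunct (not a complement), the Adjunct Condition blocks QR across its edge.
Hence only narrow scope for *every economist* (under *a student*) survives.

No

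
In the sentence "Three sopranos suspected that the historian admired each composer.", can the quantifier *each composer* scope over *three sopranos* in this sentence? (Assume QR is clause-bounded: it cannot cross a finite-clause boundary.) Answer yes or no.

*each composer* occurs within the finite complement clause *that the historian admired each composer*.
QR is clause-bounded, so the finite complement is a scope island for the embedded quantifier.
*each composer* is confined to the island and cannot take scope over *three sopranos*.

No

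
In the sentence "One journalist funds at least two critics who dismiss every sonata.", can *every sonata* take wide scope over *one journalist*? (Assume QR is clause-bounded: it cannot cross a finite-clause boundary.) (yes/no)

No

The target quantifier *every sonata* is part of the relative clause *who dismiss every sonata* modifying *at least two critics*.
Relative clauses block scope extraction: QR cannot target a position outside the modified NP.
*every sonata* > *one journalist* would require crossing that boundary, which is illicit.
(Only the surface reading survives: one fixed journalist with respect to all the relevant sonatas.)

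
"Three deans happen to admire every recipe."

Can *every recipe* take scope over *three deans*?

Yes

Infinitival complements of raising predicates do not block QR; *every recipe* and *three deans* are effectively clausemates.
Clause-internal QR can adjoin the lower DP above the subject, yielding the inverse reading.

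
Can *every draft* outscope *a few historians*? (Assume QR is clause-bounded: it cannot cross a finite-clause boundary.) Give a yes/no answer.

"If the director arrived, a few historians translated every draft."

Yes

Neither queried DP is inside the adjunct, so the adjunct-island constraint does not apply.
QR within a single clause is free, so the lower quantifier may take scope over the higher one.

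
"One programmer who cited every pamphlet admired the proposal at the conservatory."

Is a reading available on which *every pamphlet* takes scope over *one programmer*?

*every pamphlet* is embedded in the relative clause *who cited every pamphlet*.
A relative clause is a scope island — quantifier raising cannot cross its boundary.
So *every pamphlet* cannot raise to a position above *one programmer*.
(Only the surface reading survives: one fixed programmer with respect to all the relevant pamphlets.)

No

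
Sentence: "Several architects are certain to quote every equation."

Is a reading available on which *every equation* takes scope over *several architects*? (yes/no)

Yes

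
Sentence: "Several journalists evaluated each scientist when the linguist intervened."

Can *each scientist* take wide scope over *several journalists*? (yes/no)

*each scientist* is a matrix argument; the adjunct is an island but the target quantifier is outside it.
No island intervenes, so both surface and inverse scope are derivable.

Yes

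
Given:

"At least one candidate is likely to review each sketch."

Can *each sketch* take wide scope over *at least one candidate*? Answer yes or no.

Infinitival complements of raising predicates do not block QR; *each sketch* and *at least one candidate* are effectively clausemates.
Clause-internal QR can adjoin the lower DP above the subject, yielding the inverse reading.

Yes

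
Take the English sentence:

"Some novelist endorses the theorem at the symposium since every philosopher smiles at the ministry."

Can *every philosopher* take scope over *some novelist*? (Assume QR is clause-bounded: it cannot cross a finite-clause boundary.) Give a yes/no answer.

No

*every philosopher* is embedded in the adjunct clause *since every philosopher smiles at the ministry*.
Scope out of an adjunct clause is unavailable: QR respects the adjunct-island constraint.
*every philosopher* is confined to the island and cannot take scope over *some novelist*.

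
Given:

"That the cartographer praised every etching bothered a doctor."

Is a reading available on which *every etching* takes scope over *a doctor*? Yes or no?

*every etching* sits inside the sentential subject *that the cartographer praised every etching*.
Clausal subjects are scope islands; QR from inside the subject into the matrix is barred.
So the wide-scope reading for *every etching* is blocked.

No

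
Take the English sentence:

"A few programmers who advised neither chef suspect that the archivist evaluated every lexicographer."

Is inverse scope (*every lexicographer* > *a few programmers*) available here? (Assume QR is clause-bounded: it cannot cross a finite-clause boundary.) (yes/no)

No

*every lexicographer* occurs within the finite complement clause *that the archivist evaluated every lexicographer*.
QR is clause-bounded, so the finite complement is a scope island for the embedded quantifier.
So the wide-scope reading for *every lexicographer* is blocked.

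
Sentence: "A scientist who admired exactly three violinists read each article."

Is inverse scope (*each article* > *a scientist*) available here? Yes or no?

*each article* sits in the matrix clause, not in the relative clause on *a scientist*.
Nothing blocks QR of the lower DP to a position above the higher one, so inverse scope is available.

Yes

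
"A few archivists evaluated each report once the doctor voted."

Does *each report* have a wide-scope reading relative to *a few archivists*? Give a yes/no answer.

The adjunct clause does not contain *each report*, which is the matrix object.
Nothing blocks QR of the lower DP to a position above the higher one, so inverse scope is available.
The sentence is scopally ambiguous between *a few archivists* > *each report* and *each report* > *a few archivists*.

Yes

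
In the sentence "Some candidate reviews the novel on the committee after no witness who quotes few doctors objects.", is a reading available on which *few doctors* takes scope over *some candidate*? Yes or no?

No

*few doctors* sits inside the relative clause *who quotes few doctors*, which is itself inside the adjunct *after no witness who quotes few doctors objects*.
Nested islands: the RC island is itself inside an adjunct island, so wide scope is doubly excluded.
So the wide-scope reading for *few doctors* is blocked.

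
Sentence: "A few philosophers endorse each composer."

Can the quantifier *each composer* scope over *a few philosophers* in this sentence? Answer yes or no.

Yes

*each composer* and *a few philosophers* are in the same minimal clause.
Nothing blocks QR of the lower DP to a position above the higher one, so inverse scope is available.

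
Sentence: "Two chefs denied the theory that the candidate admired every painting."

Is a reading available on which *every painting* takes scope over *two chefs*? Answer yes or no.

No

Structurally, *every painting* is inside the complex NP *the theory that the candidate admired every painting*.
A that-clause complement to a noun is an island; QR cannot cross the NP boundary.
*every painting* > *two chefs* would require crossing that boundary, which is illicit.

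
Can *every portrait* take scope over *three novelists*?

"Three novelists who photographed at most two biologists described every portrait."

The relative clause *who photographed at most two biologists* modifies *three novelists*, but *every portrait* is not inside that relative clause — it is an argument of the matrix verb.
Ordinary QR to a clause-peripheral position gives the wide-scope LF for the lower DP.

Yes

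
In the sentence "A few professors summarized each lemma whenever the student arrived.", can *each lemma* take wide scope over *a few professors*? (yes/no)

Yes

The adjunct clause does not contain *each lemma*, which is the matrix object.
Since no island is crossed, the inverse ordering is licensed alongside surface scope.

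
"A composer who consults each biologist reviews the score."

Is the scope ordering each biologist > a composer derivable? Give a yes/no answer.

Structurally, *each biologist* is inside the relative clause *who consults each biologist*.
A relative clause is a scope island — quantifier raising cannot cross its boundary.
So the wide-scope reading for *each biologist* is blocked.

No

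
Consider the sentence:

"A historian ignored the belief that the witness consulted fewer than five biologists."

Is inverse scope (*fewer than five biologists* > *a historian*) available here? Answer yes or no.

*fewer than five biologists* is embedded in the complex NP *the belief that the witness consulted fewer than five biologists*.
Since the clause is the complement of a nominal head, the CNPC blocks scope extraction.
So *fewer than five biologists* cannot raise to a position above *a historian*.
(Only the surface reading survives: one fixed historian with respect to all the relevant biologists.)

No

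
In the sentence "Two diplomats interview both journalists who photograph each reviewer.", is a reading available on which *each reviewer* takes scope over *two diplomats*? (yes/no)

No

*each reviewer* occurs within the relative clause *who photograph each reviewer* modifying *both journalists*.
Quantifiers inside a relative clause are trapped there; the RC boundary blocks QR.
*each reviewer* is confined to the island and cannot take scope over *two diplomats*.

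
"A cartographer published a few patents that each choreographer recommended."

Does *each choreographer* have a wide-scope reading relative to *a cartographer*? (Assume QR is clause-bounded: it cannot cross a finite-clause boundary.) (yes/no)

The DP *each choreographer* is contained in the relative clause *that each choreographer recommended* modifying *a few patents*.
QR out of a relative clause is ruled out by the relative-clause island constraint.
There is no licit LF on which *each choreographer* c-commands *a cartographer*.
(Only the surface reading survives: one fixed cartographer with respect to all the relevant choreographers.)

No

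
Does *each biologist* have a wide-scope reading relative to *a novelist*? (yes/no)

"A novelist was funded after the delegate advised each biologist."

Structurally, *each biologist* is inside the adjunct clause *after the delegate advised each biologist*.
Since the clause is an adjunct (not a complement), the Adjunct Condition blocks QR across its edge.
Hence only narrow scope for *each biologist* (under *a novelist*) survives.

No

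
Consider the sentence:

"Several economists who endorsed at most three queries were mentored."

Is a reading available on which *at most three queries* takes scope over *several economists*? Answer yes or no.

*at most three queries* is embedded in the relative clause *who endorsed at most three queries*.
QR out of a relative clause is ruled out by the relative-clause island constraint.
Hence only narrow scope for *at most three queries* (under *several economists*) survives.

No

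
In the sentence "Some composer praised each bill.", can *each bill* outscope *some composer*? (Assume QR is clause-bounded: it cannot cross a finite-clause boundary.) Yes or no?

*some composer* and *each bill* are co-arguments of the matrix verb, with nothing but a clause-internal boundary between them.
Since no island is crossed, the inverse ordering is licensed alongside surface scope.
Both orderings are possible: *some composer* > *each bill* and *each bill* > *some composer*.

Yes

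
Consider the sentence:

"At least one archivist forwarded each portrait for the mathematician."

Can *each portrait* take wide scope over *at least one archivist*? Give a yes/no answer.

Yes

Both DPs are arguments of the same predicate; there is no clause or island boundary between them.
QR within a single clause is free, so the lower quantifier may take scope over the higher one.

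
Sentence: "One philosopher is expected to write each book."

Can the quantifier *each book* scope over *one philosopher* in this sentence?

Raising constructions are monoclausal for scope purposes; *each book* is not separated from *one philosopher* by any island.
Nothing blocks QR of the lower DP to a position above the higher one, so inverse scope is available.
The sentence is scopally ambiguous between *one philosopher* > *each book* and *each book* > *one philosopher*.

Yes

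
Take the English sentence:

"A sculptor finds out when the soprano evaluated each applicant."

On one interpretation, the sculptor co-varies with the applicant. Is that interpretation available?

No

The paraphrase describes the scope ordering *each applicant* > *a sculptor*.
The target quantifier *each applicant* is part of the embedded question *when the soprano evaluated each applicant*.
QR across an interrogative CP boundary is ruled out as a wh-island violation.
Hence only narrow scope for *each applicant* (under *a sculptor*) survives.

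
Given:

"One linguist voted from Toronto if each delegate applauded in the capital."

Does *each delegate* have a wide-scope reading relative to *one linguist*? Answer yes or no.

No

The DP *each delegate* is contained in the adjunct clause *if each delegate applauded in the capital*.
Adverbial clauses are not L-marked, so they are barriers for QR — the quantifier cannot escape the adjunct.
There is no licit LF on which *each delegate* c-commands *one linguist*.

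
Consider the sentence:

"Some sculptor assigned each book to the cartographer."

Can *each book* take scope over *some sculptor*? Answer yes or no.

Yes

*some sculptor* and *each book* are co-arguments of the matrix verb, with nothing but a clause-internal boundary between them.
Ordinary QR to a clause-peripheral position gives the wide-scope LF for the lower DP.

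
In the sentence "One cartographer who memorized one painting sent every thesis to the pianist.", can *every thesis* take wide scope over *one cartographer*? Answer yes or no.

Yes

*every thesis* sits in the matrix clause, not in the relative clause on *one cartographer*.
Nothing blocks QR of the lower DP to a position above the higher one, so inverse scope is available.
So *every thesis* > *one cartographer* is among the available readings.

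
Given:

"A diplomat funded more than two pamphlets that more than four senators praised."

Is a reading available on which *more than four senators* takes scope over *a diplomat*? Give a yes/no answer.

No

The DP *more than four senators* is contained in the relative clause *that more than four senators praised* modifying *more than two pamphlets*.
A relative clause is a scope island — quantifier raising cannot cross its boundary.
So *more than four senators* cannot raise high enough to outscope *a diplomat*; only the surface ordering *a diplomat* > *more than four senators* is available.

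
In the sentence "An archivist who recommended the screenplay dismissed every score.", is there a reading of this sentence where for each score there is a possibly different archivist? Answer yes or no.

Yes

The paraphrase describes the scope ordering *every score* > *an archivist*.
Although the sentence contains a relative clause (*who recommended the screenplay*), *every score* is outside it, in the matrix VP.
Nothing blocks QR of the lower DP to a position above the higher one, so inverse scope is available.
Both orderings are possible: *an archivist* > *every score* and *every score* > *an archivist*.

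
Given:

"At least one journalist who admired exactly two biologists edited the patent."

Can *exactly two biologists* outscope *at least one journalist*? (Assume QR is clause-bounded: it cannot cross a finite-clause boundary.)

The target quantifier *exactly two biologists* is part of the relative clause *who admired exactly two biologists*.
A relative clause is a scope island — quantifier raising cannot cross its boundary.
There is no licit LF on which *exactly two biologists* c-commands *at least one journalist*.
(Only the surface reading survives: one fixed journalist with respect to all the relevant biologists.)

No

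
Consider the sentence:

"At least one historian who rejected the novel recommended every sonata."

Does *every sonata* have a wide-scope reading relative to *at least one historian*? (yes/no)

Yes

*every sonata* is a matrix argument; only *at least one historian* is modified by the relative clause *who rejected the novel*, so the RC island is irrelevant to the target quantifier.
Ordinary QR to a clause-peripheral position gives the wide-scope LF for the lower DP.
Both orderings are possible: *at least one historian* > *every sonata* and *every sonata* > *at least one historian*.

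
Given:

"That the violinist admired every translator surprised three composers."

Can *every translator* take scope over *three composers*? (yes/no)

No

*every translator* occurs within the sentential subject *that the violinist admired every translator*.
Subjects — clausal subjects included — are islands for extraction, and QR is no exception.
So the wide-scope reading for *every translator* is blocked.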